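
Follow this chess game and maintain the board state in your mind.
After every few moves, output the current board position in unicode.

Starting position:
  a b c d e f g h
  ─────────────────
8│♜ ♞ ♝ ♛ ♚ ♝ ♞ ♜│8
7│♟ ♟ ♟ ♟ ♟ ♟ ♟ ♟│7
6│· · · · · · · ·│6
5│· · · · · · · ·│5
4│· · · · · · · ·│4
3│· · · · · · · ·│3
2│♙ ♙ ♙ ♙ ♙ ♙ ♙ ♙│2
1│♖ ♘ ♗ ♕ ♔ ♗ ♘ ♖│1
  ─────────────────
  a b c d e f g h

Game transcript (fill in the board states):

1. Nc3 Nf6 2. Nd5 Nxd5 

  a b c d e f g h
  ─────────────────
8│♜ ♞ ♝ ♛ ♚ ♝ · ♜│8
7│♟ ♟ ♟ ♟ ♟ ♟ ♟ ♟│7
6│· · · · · · · ·│6
5│· · · ♞ · · · ·│5
4│· · · · · · · ·│4
3│· · · · · · · ·│3
2│♙ ♙ ♙ ♙ ♙ ♙ ♙ ♙│2
1│♖ · ♗ ♕ ♔ ♗ ♘ ♖│1
  ─────────────────
  a b c d e f g h

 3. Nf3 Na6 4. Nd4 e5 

  a b c d e f g h
  ─────────────────
8│♜ · ♝ ♛ ♚ ♝ · ♜│8
7│♟ ♟ ♟ ♟ · ♟ ♟ ♟│7
6│♞ · · · · · · ·│6
5│· · · ♞ ♟ · · ·│5
4│· · · ♘ · · · ·│4
3│· · · · · · · ·│3
2│♙ ♙ ♙ ♙ ♙ ♙ ♙ ♙│2
1│♖ · ♗ ♕ ♔ ♗ · ♖│1
  ─────────────────
  a b c d e f g h

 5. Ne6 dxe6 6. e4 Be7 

  a b c d e f g h
  ─────────────────
8│♜ · ♝ ♛ ♚ · · ♜│8
7│♟ ♟ ♟ · ♝ ♟ ♟ ♟│7
6│♞ · · · ♟ · · ·│6
5│· · · ♞ ♟ · · ·│5
4│· · · · ♙ · · ·│4
3│· · · · · · · ·│3
2│♙ ♙ ♙ ♙ · ♙ ♙ ♙│2
1│♖ · ♗ ♕ ♔ ♗ · ♖│1
  ─────────────────
  a b c d e f g h

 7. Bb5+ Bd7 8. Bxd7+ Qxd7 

  a b c d e f g h
  ─────────────────
8│♜ · · · ♚ · · ♜│8
7│♟ ♟ ♟ ♛ ♝ ♟ ♟ ♟│7
6│♞ · · · ♟ · · ·│6
5│· · · ♞ ♟ · · ·│5
4│· · · · ♙ · · ·│4
3│· · · · · · · ·│3
2│♙ ♙ ♙ ♙ · ♙ ♙ ♙│2
1│♖ · ♗ ♕ ♔ · · ♖│1
  ─────────────────
  a b c d e f g h

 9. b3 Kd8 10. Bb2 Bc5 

  a b c d e f g h
  ─────────────────
8│♜ · · ♚ · · · ♜│8
7│♟ ♟ ♟ ♛ · ♟ ♟ ♟│7
6│♞ · · · ♟ · · ·│6
5│· · ♝ ♞ ♟ · · ·│5
4│· · · · ♙ · · ·│4
3│· ♙ · · · · · ·│3
2│♙ ♗ ♙ ♙ · ♙ ♙ ♙│2
1│♖ · · ♕ ♔ · · ♖│1
  ─────────────────
  a b c d e f g h



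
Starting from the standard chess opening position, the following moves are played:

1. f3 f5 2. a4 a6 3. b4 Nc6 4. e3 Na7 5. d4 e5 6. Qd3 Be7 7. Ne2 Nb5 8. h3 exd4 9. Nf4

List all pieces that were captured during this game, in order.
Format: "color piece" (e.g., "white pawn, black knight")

Tracking captures:
  exd4: captured white pawn

white pawn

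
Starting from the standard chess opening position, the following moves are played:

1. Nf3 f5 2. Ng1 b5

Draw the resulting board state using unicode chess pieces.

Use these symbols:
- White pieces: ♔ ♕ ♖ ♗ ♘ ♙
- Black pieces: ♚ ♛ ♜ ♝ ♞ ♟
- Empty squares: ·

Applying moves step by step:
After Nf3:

♜ ♞ ♝ ♛ ♚ ♝ ♞ ♜
♟ ♟ ♟ ♟ ♟ ♟ ♟ ♟
· · · · · · · ·
· · · · · · · ·
· · · · · · · ·
· · · · · ♘ · ·
♙ ♙ ♙ ♙ ♙ ♙ ♙ ♙
♖ ♘ ♗ ♕ ♔ ♗ · ♖


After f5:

♜ ♞ ♝ ♛ ♚ ♝ ♞ ♜
♟ ♟ ♟ ♟ ♟ · ♟ ♟
· · · · · · · ·
· · · · · ♟ · ·
· · · · · · · ·
· · · · · ♘ · ·
♙ ♙ ♙ ♙ ♙ ♙ ♙ ♙
♖ ♘ ♗ ♕ ♔ ♗ · ♖


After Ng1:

♜ ♞ ♝ ♛ ♚ ♝ ♞ ♜
♟ ♟ ♟ ♟ ♟ · ♟ ♟
· · · · · · · ·
· · · · · ♟ · ·
· · · · · · · ·
· · · · · · · ·
♙ ♙ ♙ ♙ ♙ ♙ ♙ ♙
♖ ♘ ♗ ♕ ♔ ♗ ♘ ♖


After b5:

♜ ♞ ♝ ♛ ♚ ♝ ♞ ♜
♟ · ♟ ♟ ♟ · ♟ ♟
· · · · · · · ·
· ♟ · · · ♟ · ·
· · · · · · · ·
· · · · · · · ·
♙ ♙ ♙ ♙ ♙ ♙ ♙ ♙
♖ ♘ ♗ ♕ ♔ ♗ ♘ ♖



  a b c d e f g h
  ─────────────────
8│♜ ♞ ♝ ♛ ♚ ♝ ♞ ♜│8
7│♟ · ♟ ♟ ♟ · ♟ ♟│7
6│· · · · · · · ·│6
5│· ♟ · · · ♟ · ·│5
4│· · · · · · · ·│4
3│· · · · · · · ·│3
2│♙ ♙ ♙ ♙ ♙ ♙ ♙ ♙│2
1│♖ ♘ ♗ ♕ ♔ ♗ ♘ ♖│1
  ─────────────────
  a b c d e f g h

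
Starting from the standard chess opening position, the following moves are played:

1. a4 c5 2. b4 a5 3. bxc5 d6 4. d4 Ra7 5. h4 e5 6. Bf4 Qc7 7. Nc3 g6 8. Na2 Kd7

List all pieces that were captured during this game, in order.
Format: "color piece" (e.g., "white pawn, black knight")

Tracking captures:
  bxc5: captured black pawn

black pawn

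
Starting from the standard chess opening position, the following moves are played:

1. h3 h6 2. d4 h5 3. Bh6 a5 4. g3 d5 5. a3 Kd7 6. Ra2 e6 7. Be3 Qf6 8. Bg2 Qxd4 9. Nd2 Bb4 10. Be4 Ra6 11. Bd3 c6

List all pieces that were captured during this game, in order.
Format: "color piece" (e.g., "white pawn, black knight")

Tracking captures:
  Qxd4: captured white pawn

white pawn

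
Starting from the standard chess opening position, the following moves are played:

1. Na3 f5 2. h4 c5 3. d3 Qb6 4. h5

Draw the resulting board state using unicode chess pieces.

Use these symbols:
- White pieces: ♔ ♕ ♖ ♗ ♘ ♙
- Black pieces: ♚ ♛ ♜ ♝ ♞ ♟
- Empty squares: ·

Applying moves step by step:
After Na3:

♜ ♞ ♝ ♛ ♚ ♝ ♞ ♜
♟ ♟ ♟ ♟ ♟ ♟ ♟ ♟
· · · · · · · ·
· · · · · · · ·
· · · · · · · ·
♘ · · · · · · ·
♙ ♙ ♙ ♙ ♙ ♙ ♙ ♙
♖ · ♗ ♕ ♔ ♗ ♘ ♖


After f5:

♜ ♞ ♝ ♛ ♚ ♝ ♞ ♜
♟ ♟ ♟ ♟ ♟ · ♟ ♟
· · · · · · · ·
· · · · · ♟ · ·
· · · · · · · ·
♘ · · · · · · ·
♙ ♙ ♙ ♙ ♙ ♙ ♙ ♙
♖ · ♗ ♕ ♔ ♗ ♘ ♖


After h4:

♜ ♞ ♝ ♛ ♚ ♝ ♞ ♜
♟ ♟ ♟ ♟ ♟ · ♟ ♟
· · · · · · · ·
· · · · · ♟ · ·
· · · · · · · ♙
♘ · · · · · · ·
♙ ♙ ♙ ♙ ♙ ♙ ♙ ·
♖ · ♗ ♕ ♔ ♗ ♘ ♖


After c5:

♜ ♞ ♝ ♛ ♚ ♝ ♞ ♜
♟ ♟ · ♟ ♟ · ♟ ♟
· · · · · · · ·
· · ♟ · · ♟ · ·
· · · · · · · ♙
♘ · · · · · · ·
♙ ♙ ♙ ♙ ♙ ♙ ♙ ·
♖ · ♗ ♕ ♔ ♗ ♘ ♖


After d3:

♜ ♞ ♝ ♛ ♚ ♝ ♞ ♜
♟ ♟ · ♟ ♟ · ♟ ♟
· · · · · · · ·
· · ♟ · · ♟ · ·
· · · · · · · ♙
♘ · · ♙ · · · ·
♙ ♙ ♙ · ♙ ♙ ♙ ·
♖ · ♗ ♕ ♔ ♗ ♘ ♖


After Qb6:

♜ ♞ ♝ · ♚ ♝ ♞ ♜
♟ ♟ · ♟ ♟ · ♟ ♟
· ♛ · · · · · ·
· · ♟ · · ♟ · ·
· · · · · · · ♙
♘ · · ♙ · · · ·
♙ ♙ ♙ · ♙ ♙ ♙ ·
♖ · ♗ ♕ ♔ ♗ ♘ ♖


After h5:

♜ ♞ ♝ · ♚ ♝ ♞ ♜
♟ ♟ · ♟ ♟ · ♟ ♟
· ♛ · · · · · ·
· · ♟ · · ♟ · ♙
· · · · · · · ·
♘ · · ♙ · · · ·
♙ ♙ ♙ · ♙ ♙ ♙ ·
♖ · ♗ ♕ ♔ ♗ ♘ ♖



  a b c d e f g h
  ─────────────────
8│♜ ♞ ♝ · ♚ ♝ ♞ ♜│8
7│♟ ♟ · ♟ ♟ · ♟ ♟│7
6│· ♛ · · · · · ·│6
5│· · ♟ · · ♟ · ♙│5
4│· · · · · · · ·│4
3│♘ · · ♙ · · · ·│3
2│♙ ♙ ♙ · ♙ ♙ ♙ ·│2
1│♖ · ♗ ♕ ♔ ♗ ♘ ♖│1
  ─────────────────
  a b c d e f g h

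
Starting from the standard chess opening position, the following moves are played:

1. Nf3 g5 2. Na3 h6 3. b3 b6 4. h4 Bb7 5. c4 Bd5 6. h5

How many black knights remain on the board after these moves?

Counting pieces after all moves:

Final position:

  a b c d e f g h
  ─────────────────
8│♜ ♞ · ♛ ♚ ♝ ♞ ♜│8
7│♟ · ♟ ♟ ♟ ♟ · ·│7
6│· ♟ · · · · · ♟│6
5│· · · ♝ · · ♟ ♙│5
4│· · ♙ · · · · ·│4
3│♘ ♙ · · · ♘ · ·│3
2│♙ · · ♙ ♙ ♙ ♙ ·│2
1│♖ · ♗ ♕ ♔ ♗ · ♖│1
  ─────────────────
  a b c d e f g h


2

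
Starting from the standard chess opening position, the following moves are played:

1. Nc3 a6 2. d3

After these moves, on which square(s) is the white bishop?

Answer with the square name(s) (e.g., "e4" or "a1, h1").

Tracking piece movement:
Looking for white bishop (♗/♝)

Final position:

  a b c d e f g h
  ─────────────────
8│♜ ♞ ♝ ♛ ♚ ♝ ♞ ♜│8
7│· ♟ ♟ ♟ ♟ ♟ ♟ ♟│7
6│♟ · · · · · · ·│6
5│· · · · · · · ·│5
4│· · · · · · · ·│4
3│· · ♘ ♙ · · · ·│3
2│♙ ♙ ♙ · ♙ ♙ ♙ ♙│2
1│♖ · ♗ ♕ ♔ ♗ ♘ ♖│1
  ─────────────────
  a b c d e f g h


c1, f1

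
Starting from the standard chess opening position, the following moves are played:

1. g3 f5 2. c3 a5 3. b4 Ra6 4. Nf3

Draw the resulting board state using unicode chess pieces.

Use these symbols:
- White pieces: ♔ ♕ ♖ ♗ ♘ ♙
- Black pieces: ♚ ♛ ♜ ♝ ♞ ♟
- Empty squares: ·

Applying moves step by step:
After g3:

♜ ♞ ♝ ♛ ♚ ♝ ♞ ♜
♟ ♟ ♟ ♟ ♟ ♟ ♟ ♟
· · · · · · · ·
· · · · · · · ·
· · · · · · · ·
· · · · · · ♙ ·
♙ ♙ ♙ ♙ ♙ ♙ · ♙
♖ ♘ ♗ ♕ ♔ ♗ ♘ ♖


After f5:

♜ ♞ ♝ ♛ ♚ ♝ ♞ ♜
♟ ♟ ♟ ♟ ♟ · ♟ ♟
· · · · · · · ·
· · · · · ♟ · ·
· · · · · · · ·
· · · · · · ♙ ·
♙ ♙ ♙ ♙ ♙ ♙ · ♙
♖ ♘ ♗ ♕ ♔ ♗ ♘ ♖


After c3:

♜ ♞ ♝ ♛ ♚ ♝ ♞ ♜
♟ ♟ ♟ ♟ ♟ · ♟ ♟
· · · · · · · ·
· · · · · ♟ · ·
· · · · · · · ·
· · ♙ · · · ♙ ·
♙ ♙ · ♙ ♙ ♙ · ♙
♖ ♘ ♗ ♕ ♔ ♗ ♘ ♖


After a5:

♜ ♞ ♝ ♛ ♚ ♝ ♞ ♜
· ♟ ♟ ♟ ♟ · ♟ ♟
· · · · · · · ·
♟ · · · · ♟ · ·
· · · · · · · ·
· · ♙ · · · ♙ ·
♙ ♙ · ♙ ♙ ♙ · ♙
♖ ♘ ♗ ♕ ♔ ♗ ♘ ♖


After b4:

♜ ♞ ♝ ♛ ♚ ♝ ♞ ♜
· ♟ ♟ ♟ ♟ · ♟ ♟
· · · · · · · ·
♟ · · · · ♟ · ·
· ♙ · · · · · ·
· · ♙ · · · ♙ ·
♙ · · ♙ ♙ ♙ · ♙
♖ ♘ ♗ ♕ ♔ ♗ ♘ ♖


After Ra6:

· ♞ ♝ ♛ ♚ ♝ ♞ ♜
· ♟ ♟ ♟ ♟ · ♟ ♟
♜ · · · · · · ·
♟ · · · · ♟ · ·
· ♙ · · · · · ·
· · ♙ · · · ♙ ·
♙ · · ♙ ♙ ♙ · ♙
♖ ♘ ♗ ♕ ♔ ♗ ♘ ♖


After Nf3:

· ♞ ♝ ♛ ♚ ♝ ♞ ♜
· ♟ ♟ ♟ ♟ · ♟ ♟
♜ · · · · · · ·
♟ · · · · ♟ · ·
· ♙ · · · · · ·
· · ♙ · · ♘ ♙ ·
♙ · · ♙ ♙ ♙ · ♙
♖ ♘ ♗ ♕ ♔ ♗ · ♖



  a b c d e f g h
  ─────────────────
8│· ♞ ♝ ♛ ♚ ♝ ♞ ♜│8
7│· ♟ ♟ ♟ ♟ · ♟ ♟│7
6│♜ · · · · · · ·│6
5│♟ · · · · ♟ · ·│5
4│· ♙ · · · · · ·│4
3│· · ♙ · · ♘ ♙ ·│3
2│♙ · · ♙ ♙ ♙ · ♙│2
1│♖ ♘ ♗ ♕ ♔ ♗ · ♖│1
  ─────────────────
  a b c d e f g h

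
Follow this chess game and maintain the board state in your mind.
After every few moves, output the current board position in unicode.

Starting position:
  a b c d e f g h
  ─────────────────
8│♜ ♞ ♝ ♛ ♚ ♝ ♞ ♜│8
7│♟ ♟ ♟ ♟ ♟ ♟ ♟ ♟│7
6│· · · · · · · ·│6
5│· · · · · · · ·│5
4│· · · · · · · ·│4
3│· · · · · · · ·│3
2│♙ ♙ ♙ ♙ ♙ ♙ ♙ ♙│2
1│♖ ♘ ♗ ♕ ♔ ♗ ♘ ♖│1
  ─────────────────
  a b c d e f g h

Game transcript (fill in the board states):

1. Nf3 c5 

  a b c d e f g h
  ─────────────────
8│♜ ♞ ♝ ♛ ♚ ♝ ♞ ♜│8
7│♟ ♟ · ♟ ♟ ♟ ♟ ♟│7
6│· · · · · · · ·│6
5│· · ♟ · · · · ·│5
4│· · · · · · · ·│4
3│· · · · · ♘ · ·│3
2│♙ ♙ ♙ ♙ ♙ ♙ ♙ ♙│2
1│♖ ♘ ♗ ♕ ♔ ♗ · ♖│1
  ─────────────────
  a b c d e f g h

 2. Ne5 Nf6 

  a b c d e f g h
  ─────────────────
8│♜ ♞ ♝ ♛ ♚ ♝ · ♜│8
7│♟ ♟ · ♟ ♟ ♟ ♟ ♟│7
6│· · · · · ♞ · ·│6
5│· · ♟ · ♘ · · ·│5
4│· · · · · · · ·│4
3│· · · · · · · ·│3
2│♙ ♙ ♙ ♙ ♙ ♙ ♙ ♙│2
1│♖ ♘ ♗ ♕ ♔ ♗ · ♖│1
  ─────────────────
  a b c d e f g h

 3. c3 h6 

  a b c d e f g h
  ─────────────────
8│♜ ♞ ♝ ♛ ♚ ♝ · ♜│8
7│♟ ♟ · ♟ ♟ ♟ ♟ ·│7
6│· · · · · ♞ · ♟│6
5│· · ♟ · ♘ · · ·│5
4│· · · · · · · ·│4
3│· · ♙ · · · · ·│3
2│♙ ♙ · ♙ ♙ ♙ ♙ ♙│2
1│♖ ♘ ♗ ♕ ♔ ♗ · ♖│1
  ─────────────────
  a b c d e f g h

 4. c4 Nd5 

  a b c d e f g h
  ─────────────────
8│♜ ♞ ♝ ♛ ♚ ♝ · ♜│8
7│♟ ♟ · ♟ ♟ ♟ ♟ ·│7
6│· · · · · · · ♟│6
5│· · ♟ ♞ ♘ · · ·│5
4│· · ♙ · · · · ·│4
3│· · · · · · · ·│3
2│♙ ♙ · ♙ ♙ ♙ ♙ ♙│2
1│♖ ♘ ♗ ♕ ♔ ♗ · ♖│1
  ─────────────────
  a b c d e f g h

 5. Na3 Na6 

  a b c d e f g h
  ─────────────────
8│♜ · ♝ ♛ ♚ ♝ · ♜│8
7│♟ ♟ · ♟ ♟ ♟ ♟ ·│7
6│♞ · · · · · · ♟│6
5│· · ♟ ♞ ♘ · · ·│5
4│· · ♙ · · · · ·│4
3│♘ · · · · · · ·│3
2│♙ ♙ · ♙ ♙ ♙ ♙ ♙│2
1│♖ · ♗ ♕ ♔ ♗ · ♖│1
  ─────────────────
  a b c d e f g h



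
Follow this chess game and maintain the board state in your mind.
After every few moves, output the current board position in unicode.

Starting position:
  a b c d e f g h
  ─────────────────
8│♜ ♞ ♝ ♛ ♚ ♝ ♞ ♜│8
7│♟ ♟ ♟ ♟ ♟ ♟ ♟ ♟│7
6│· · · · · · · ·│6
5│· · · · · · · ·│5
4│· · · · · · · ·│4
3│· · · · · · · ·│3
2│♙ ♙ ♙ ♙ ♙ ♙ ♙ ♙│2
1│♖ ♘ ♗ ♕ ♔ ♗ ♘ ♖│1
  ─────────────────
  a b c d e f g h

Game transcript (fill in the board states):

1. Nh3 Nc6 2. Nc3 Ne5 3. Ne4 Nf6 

  a b c d e f g h
  ─────────────────
8│♜ · ♝ ♛ ♚ ♝ · ♜│8
7│♟ ♟ ♟ ♟ ♟ ♟ ♟ ♟│7
6│· · · · · ♞ · ·│6
5│· · · · ♞ · · ·│5
4│· · · · ♘ · · ·│4
3│· · · · · · · ♘│3
2│♙ ♙ ♙ ♙ ♙ ♙ ♙ ♙│2
1│♖ · ♗ ♕ ♔ ♗ · ♖│1
  ─────────────────
  a b c d e f g h

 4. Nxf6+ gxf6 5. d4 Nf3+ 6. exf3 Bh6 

  a b c d e f g h
  ─────────────────
8│♜ · ♝ ♛ ♚ · · ♜│8
7│♟ ♟ ♟ ♟ ♟ ♟ · ♟│7
6│· · · · · ♟ · ♝│6
5│· · · · · · · ·│5
4│· · · ♙ · · · ·│4
3│· · · · · ♙ · ♘│3
2│♙ ♙ ♙ · · ♙ ♙ ♙│2
1│♖ · ♗ ♕ ♔ ♗ · ♖│1
  ─────────────────
  a b c d e f g h

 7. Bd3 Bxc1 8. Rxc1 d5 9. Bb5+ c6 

  a b c d e f g h
  ─────────────────
8│♜ · ♝ ♛ ♚ · · ♜│8
7│♟ ♟ · · ♟ ♟ · ♟│7
6│· · ♟ · · ♟ · ·│6
5│· ♗ · ♟ · · · ·│5
4│· · · ♙ · · · ·│4
3│· · · · · ♙ · ♘│3
2│♙ ♙ ♙ · · ♙ ♙ ♙│2
1│· · ♖ ♕ ♔ · · ♖│1
  ─────────────────
  a b c d e f g h

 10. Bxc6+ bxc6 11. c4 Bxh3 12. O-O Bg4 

  a b c d e f g h
  ─────────────────
8│♜ · · ♛ ♚ · · ♜│8
7│♟ · · · ♟ ♟ · ♟│7
6│· · ♟ · · ♟ · ·│6
5│· · · ♟ · · · ·│5
4│· · ♙ ♙ · · ♝ ·│4
3│· · · · · ♙ · ·│3
2│♙ ♙ · · · ♙ ♙ ♙│2
1│· · ♖ ♕ · ♖ ♔ ·│1
  ─────────────────
  a b c d e f g h

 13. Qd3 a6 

  a b c d e f g h
  ─────────────────
8│♜ · · ♛ ♚ · · ♜│8
7│· · · · ♟ ♟ · ♟│7
6│♟ · ♟ · · ♟ · ·│6
5│· · · ♟ · · · ·│5
4│· · ♙ ♙ · · ♝ ·│4
3│· · · ♕ · ♙ · ·│3
2│♙ ♙ · · · ♙ ♙ ♙│2
1│· · ♖ · · ♖ ♔ ·│1
  ─────────────────
  a b c d e f g h


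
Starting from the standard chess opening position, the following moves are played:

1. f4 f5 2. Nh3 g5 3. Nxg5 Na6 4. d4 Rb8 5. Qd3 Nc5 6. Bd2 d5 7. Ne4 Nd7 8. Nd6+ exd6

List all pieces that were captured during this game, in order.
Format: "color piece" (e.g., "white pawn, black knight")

Tracking captures:
  Nxg5: captured black pawn
  exd6: captured white knight

black pawn, white knight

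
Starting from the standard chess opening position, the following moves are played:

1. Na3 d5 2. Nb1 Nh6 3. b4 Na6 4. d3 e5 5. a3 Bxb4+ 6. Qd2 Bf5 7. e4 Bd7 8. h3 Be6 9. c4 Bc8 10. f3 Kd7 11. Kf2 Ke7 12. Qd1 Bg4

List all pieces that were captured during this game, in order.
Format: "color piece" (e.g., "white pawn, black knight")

Tracking captures:
  Bxb4+: captured white pawn

white pawn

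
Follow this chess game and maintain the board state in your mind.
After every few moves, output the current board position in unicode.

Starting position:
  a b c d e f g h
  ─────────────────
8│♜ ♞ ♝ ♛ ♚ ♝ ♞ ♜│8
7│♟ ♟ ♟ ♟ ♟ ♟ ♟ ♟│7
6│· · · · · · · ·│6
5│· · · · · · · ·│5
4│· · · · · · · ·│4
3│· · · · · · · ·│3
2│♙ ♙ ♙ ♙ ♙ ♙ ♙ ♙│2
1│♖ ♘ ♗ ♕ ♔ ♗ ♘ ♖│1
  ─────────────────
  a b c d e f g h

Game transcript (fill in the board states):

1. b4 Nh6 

  a b c d e f g h
  ─────────────────
8│♜ ♞ ♝ ♛ ♚ ♝ · ♜│8
7│♟ ♟ ♟ ♟ ♟ ♟ ♟ ♟│7
6│· · · · · · · ♞│6
5│· · · · · · · ·│5
4│· ♙ · · · · · ·│4
3│· · · · · · · ·│3
2│♙ · ♙ ♙ ♙ ♙ ♙ ♙│2
1│♖ ♘ ♗ ♕ ♔ ♗ ♘ ♖│1
  ─────────────────
  a b c d e f g h

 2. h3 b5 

  a b c d e f g h
  ─────────────────
8│♜ ♞ ♝ ♛ ♚ ♝ · ♜│8
7│♟ · ♟ ♟ ♟ ♟ ♟ ♟│7
6│· · · · · · · ♞│6
5│· ♟ · · · · · ·│5
4│· ♙ · · · · · ·│4
3│· · · · · · · ♙│3
2│♙ · ♙ ♙ ♙ ♙ ♙ ·│2
1│♖ ♘ ♗ ♕ ♔ ♗ ♘ ♖│1
  ─────────────────
  a b c d e f g h

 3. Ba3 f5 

  a b c d e f g h
  ─────────────────
8│♜ ♞ ♝ ♛ ♚ ♝ · ♜│8
7│♟ · ♟ ♟ ♟ · ♟ ♟│7
6│· · · · · · · ♞│6
5│· ♟ · · · ♟ · ·│5
4│· ♙ · · · · · ·│4
3│♗ · · · · · · ♙│3
2│♙ · ♙ ♙ ♙ ♙ ♙ ·│2
1│♖ ♘ · ♕ ♔ ♗ ♘ ♖│1
  ─────────────────
  a b c d e f g h

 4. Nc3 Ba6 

  a b c d e f g h
  ─────────────────
8│♜ ♞ · ♛ ♚ ♝ · ♜│8
7│♟ · ♟ ♟ ♟ · ♟ ♟│7
6│♝ · · · · · · ♞│6
5│· ♟ · · · ♟ · ·│5
4│· ♙ · · · · · ·│4
3│♗ · ♘ · · · · ♙│3
2│♙ · ♙ ♙ ♙ ♙ ♙ ·│2
1│♖ · · ♕ ♔ ♗ ♘ ♖│1
  ─────────────────
  a b c d e f g h

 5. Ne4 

  a b c d e f g h
  ─────────────────
8│♜ ♞ · ♛ ♚ ♝ · ♜│8
7│♟ · ♟ ♟ ♟ · ♟ ♟│7
6│♝ · · · · · · ♞│6
5│· ♟ · · · ♟ · ·│5
4│· ♙ · · ♘ · · ·│4
3│♗ · · · · · · ♙│3
2│♙ · ♙ ♙ ♙ ♙ ♙ ·│2
1│♖ · · ♕ ♔ ♗ ♘ ♖│1
  ─────────────────
  a b c d e f g h


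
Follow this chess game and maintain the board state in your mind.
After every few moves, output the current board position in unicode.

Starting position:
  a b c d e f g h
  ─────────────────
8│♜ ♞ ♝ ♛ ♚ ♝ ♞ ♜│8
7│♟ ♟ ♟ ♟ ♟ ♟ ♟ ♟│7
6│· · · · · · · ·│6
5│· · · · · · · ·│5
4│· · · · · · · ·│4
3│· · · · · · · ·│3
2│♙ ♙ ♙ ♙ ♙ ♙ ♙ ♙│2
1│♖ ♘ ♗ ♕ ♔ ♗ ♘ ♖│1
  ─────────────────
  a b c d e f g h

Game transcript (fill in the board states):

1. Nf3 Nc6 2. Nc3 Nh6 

  a b c d e f g h
  ─────────────────
8│♜ · ♝ ♛ ♚ ♝ · ♜│8
7│♟ ♟ ♟ ♟ ♟ ♟ ♟ ♟│7
6│· · ♞ · · · · ♞│6
5│· · · · · · · ·│5
4│· · · · · · · ·│4
3│· · ♘ · · ♘ · ·│3
2│♙ ♙ ♙ ♙ ♙ ♙ ♙ ♙│2
1│♖ · ♗ ♕ ♔ ♗ · ♖│1
  ─────────────────
  a b c d e f g h

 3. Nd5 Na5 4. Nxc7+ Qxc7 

  a b c d e f g h
  ─────────────────
8│♜ · ♝ · ♚ ♝ · ♜│8
7│♟ ♟ ♛ ♟ ♟ ♟ ♟ ♟│7
6│· · · · · · · ♞│6
5│♞ · · · · · · ·│5
4│· · · · · · · ·│4
3│· · · · · ♘ · ·│3
2│♙ ♙ ♙ ♙ ♙ ♙ ♙ ♙│2
1│♖ · ♗ ♕ ♔ ♗ · ♖│1
  ─────────────────
  a b c d e f g h

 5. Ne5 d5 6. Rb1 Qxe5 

  a b c d e f g h
  ─────────────────
8│♜ · ♝ · ♚ ♝ · ♜│8
7│♟ ♟ · · ♟ ♟ ♟ ♟│7
6│· · · · · · · ♞│6
5│♞ · · ♟ ♛ · · ·│5
4│· · · · · · · ·│4
3│· · · · · · · ·│3
2│♙ ♙ ♙ ♙ ♙ ♙ ♙ ♙│2
1│· ♖ ♗ ♕ ♔ ♗ · ♖│1
  ─────────────────
  a b c d e f g h



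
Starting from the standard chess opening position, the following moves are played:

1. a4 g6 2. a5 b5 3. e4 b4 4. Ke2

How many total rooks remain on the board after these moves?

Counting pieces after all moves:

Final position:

  a b c d e f g h
  ─────────────────
8│♜ ♞ ♝ ♛ ♚ ♝ ♞ ♜│8
7│♟ · ♟ ♟ ♟ ♟ · ♟│7
6│· · · · · · ♟ ·│6
5│♙ · · · · · · ·│5
4│· ♟ · · ♙ · · ·│4
3│· · · · · · · ·│3
2│· ♙ ♙ ♙ ♔ ♙ ♙ ♙│2
1│♖ ♘ ♗ ♕ · ♗ ♘ ♖│1
  ─────────────────
  a b c d e f g h


4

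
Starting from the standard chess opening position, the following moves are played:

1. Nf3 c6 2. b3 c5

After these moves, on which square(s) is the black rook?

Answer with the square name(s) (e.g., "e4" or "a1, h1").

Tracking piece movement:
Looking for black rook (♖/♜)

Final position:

  a b c d e f g h
  ─────────────────
8│♜ ♞ ♝ ♛ ♚ ♝ ♞ ♜│8
7│♟ ♟ · ♟ ♟ ♟ ♟ ♟│7
6│· · · · · · · ·│6
5│· · ♟ · · · · ·│5
4│· · · · · · · ·│4
3│· ♙ · · · ♘ · ·│3
2│♙ · ♙ ♙ ♙ ♙ ♙ ♙│2
1│♖ ♘ ♗ ♕ ♔ ♗ · ♖│1
  ─────────────────
  a b c d e f g h


a8, h8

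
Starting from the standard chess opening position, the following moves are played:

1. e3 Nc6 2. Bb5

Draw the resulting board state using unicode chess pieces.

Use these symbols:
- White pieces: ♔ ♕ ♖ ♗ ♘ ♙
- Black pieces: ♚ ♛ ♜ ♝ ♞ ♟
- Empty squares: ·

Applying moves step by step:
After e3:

♜ ♞ ♝ ♛ ♚ ♝ ♞ ♜
♟ ♟ ♟ ♟ ♟ ♟ ♟ ♟
· · · · · · · ·
· · · · · · · ·
· · · · · · · ·
· · · · ♙ · · ·
♙ ♙ ♙ ♙ · ♙ ♙ ♙
♖ ♘ ♗ ♕ ♔ ♗ ♘ ♖


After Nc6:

♜ · ♝ ♛ ♚ ♝ ♞ ♜
♟ ♟ ♟ ♟ ♟ ♟ ♟ ♟
· · ♞ · · · · ·
· · · · · · · ·
· · · · · · · ·
· · · · ♙ · · ·
♙ ♙ ♙ ♙ · ♙ ♙ ♙
♖ ♘ ♗ ♕ ♔ ♗ ♘ ♖


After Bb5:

♜ · ♝ ♛ ♚ ♝ ♞ ♜
♟ ♟ ♟ ♟ ♟ ♟ ♟ ♟
· · ♞ · · · · ·
· ♗ · · · · · ·
· · · · · · · ·
· · · · ♙ · · ·
♙ ♙ ♙ ♙ · ♙ ♙ ♙
♖ ♘ ♗ ♕ ♔ · ♘ ♖



  a b c d e f g h
  ─────────────────
8│♜ · ♝ ♛ ♚ ♝ ♞ ♜│8
7│♟ ♟ ♟ ♟ ♟ ♟ ♟ ♟│7
6│· · ♞ · · · · ·│6
5│· ♗ · · · · · ·│5
4│· · · · · · · ·│4
3│· · · · ♙ · · ·│3
2│♙ ♙ ♙ ♙ · ♙ ♙ ♙│2
1│♖ ♘ ♗ ♕ ♔ · ♘ ♖│1
  ─────────────────
  a b c d e f g h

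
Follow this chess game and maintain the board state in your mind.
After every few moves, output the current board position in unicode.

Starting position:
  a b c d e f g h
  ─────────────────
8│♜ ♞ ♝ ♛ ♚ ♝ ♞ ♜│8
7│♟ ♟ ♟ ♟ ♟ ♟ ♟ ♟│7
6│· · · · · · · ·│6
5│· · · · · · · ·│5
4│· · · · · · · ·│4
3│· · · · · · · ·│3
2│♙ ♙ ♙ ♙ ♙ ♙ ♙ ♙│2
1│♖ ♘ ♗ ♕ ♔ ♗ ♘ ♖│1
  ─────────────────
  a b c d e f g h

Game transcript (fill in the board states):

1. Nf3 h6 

  a b c d e f g h
  ─────────────────
8│♜ ♞ ♝ ♛ ♚ ♝ ♞ ♜│8
7│♟ ♟ ♟ ♟ ♟ ♟ ♟ ·│7
6│· · · · · · · ♟│6
5│· · · · · · · ·│5
4│· · · · · · · ·│4
3│· · · · · ♘ · ·│3
2│♙ ♙ ♙ ♙ ♙ ♙ ♙ ♙│2
1│♖ ♘ ♗ ♕ ♔ ♗ · ♖│1
  ─────────────────
  a b c d e f g h

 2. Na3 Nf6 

  a b c d e f g h
  ─────────────────
8│♜ ♞ ♝ ♛ ♚ ♝ · ♜│8
7│♟ ♟ ♟ ♟ ♟ ♟ ♟ ·│7
6│· · · · · ♞ · ♟│6
5│· · · · · · · ·│5
4│· · · · · · · ·│4
3│♘ · · · · ♘ · ·│3
2│♙ ♙ ♙ ♙ ♙ ♙ ♙ ♙│2
1│♖ · ♗ ♕ ♔ ♗ · ♖│1
  ─────────────────
  a b c d e f g h

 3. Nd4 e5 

  a b c d e f g h
  ─────────────────
8│♜ ♞ ♝ ♛ ♚ ♝ · ♜│8
7│♟ ♟ ♟ ♟ · ♟ ♟ ·│7
6│· · · · · ♞ · ♟│6
5│· · · · ♟ · · ·│5
4│· · · ♘ · · · ·│4
3│♘ · · · · · · ·│3
2│♙ ♙ ♙ ♙ ♙ ♙ ♙ ♙│2
1│♖ · ♗ ♕ ♔ ♗ · ♖│1
  ─────────────────
  a b c d e f g h



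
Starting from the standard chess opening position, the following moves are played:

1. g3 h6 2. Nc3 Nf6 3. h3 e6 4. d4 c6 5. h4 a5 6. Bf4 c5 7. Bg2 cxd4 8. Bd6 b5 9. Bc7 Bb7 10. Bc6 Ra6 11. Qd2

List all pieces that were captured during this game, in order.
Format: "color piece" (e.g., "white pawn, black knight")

Tracking captures:
  cxd4: captured white pawn

white pawn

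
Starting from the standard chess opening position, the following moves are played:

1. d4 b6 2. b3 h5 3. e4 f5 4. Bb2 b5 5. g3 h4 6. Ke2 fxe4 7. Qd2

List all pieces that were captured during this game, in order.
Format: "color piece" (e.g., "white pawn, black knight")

Tracking captures:
  fxe4: captured white pawn

white pawn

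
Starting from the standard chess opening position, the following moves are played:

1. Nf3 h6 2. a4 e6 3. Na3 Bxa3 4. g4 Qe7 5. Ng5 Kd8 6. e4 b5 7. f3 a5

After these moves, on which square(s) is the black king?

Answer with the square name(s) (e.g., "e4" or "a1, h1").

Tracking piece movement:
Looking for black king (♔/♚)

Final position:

  a b c d e f g h
  ─────────────────
8│♜ ♞ ♝ ♚ · · ♞ ♜│8
7│· · ♟ ♟ ♛ ♟ ♟ ·│7
6│· · · · ♟ · · ♟│6
5│♟ ♟ · · · · ♘ ·│5
4│♙ · · · ♙ · ♙ ·│4
3│♝ · · · · ♙ · ·│3
2│· ♙ ♙ ♙ · · · ♙│2
1│♖ · ♗ ♕ ♔ ♗ · ♖│1
  ─────────────────
  a b c d e f g h


d8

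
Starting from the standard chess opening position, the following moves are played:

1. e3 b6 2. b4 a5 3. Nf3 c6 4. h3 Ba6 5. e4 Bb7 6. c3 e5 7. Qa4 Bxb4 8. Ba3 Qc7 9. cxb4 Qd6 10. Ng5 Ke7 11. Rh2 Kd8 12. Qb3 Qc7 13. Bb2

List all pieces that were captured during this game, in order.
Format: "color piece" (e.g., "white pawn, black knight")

Tracking captures:
  Bxb4: captured white pawn
  cxb4: captured black bishop

white pawn, black bishop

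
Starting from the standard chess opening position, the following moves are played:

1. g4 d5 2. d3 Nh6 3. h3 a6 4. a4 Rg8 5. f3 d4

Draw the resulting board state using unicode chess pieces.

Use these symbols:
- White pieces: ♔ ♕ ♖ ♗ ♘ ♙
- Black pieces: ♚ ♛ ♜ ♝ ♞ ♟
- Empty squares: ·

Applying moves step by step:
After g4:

♜ ♞ ♝ ♛ ♚ ♝ ♞ ♜
♟ ♟ ♟ ♟ ♟ ♟ ♟ ♟
· · · · · · · ·
· · · · · · · ·
· · · · · · ♙ ·
· · · · · · · ·
♙ ♙ ♙ ♙ ♙ ♙ · ♙
♖ ♘ ♗ ♕ ♔ ♗ ♘ ♖


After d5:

♜ ♞ ♝ ♛ ♚ ♝ ♞ ♜
♟ ♟ ♟ · ♟ ♟ ♟ ♟
· · · · · · · ·
· · · ♟ · · · ·
· · · · · · ♙ ·
· · · · · · · ·
♙ ♙ ♙ ♙ ♙ ♙ · ♙
♖ ♘ ♗ ♕ ♔ ♗ ♘ ♖


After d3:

♜ ♞ ♝ ♛ ♚ ♝ ♞ ♜
♟ ♟ ♟ · ♟ ♟ ♟ ♟
· · · · · · · ·
· · · ♟ · · · ·
· · · · · · ♙ ·
· · · ♙ · · · ·
♙ ♙ ♙ · ♙ ♙ · ♙
♖ ♘ ♗ ♕ ♔ ♗ ♘ ♖


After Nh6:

♜ ♞ ♝ ♛ ♚ ♝ · ♜
♟ ♟ ♟ · ♟ ♟ ♟ ♟
· · · · · · · ♞
· · · ♟ · · · ·
· · · · · · ♙ ·
· · · ♙ · · · ·
♙ ♙ ♙ · ♙ ♙ · ♙
♖ ♘ ♗ ♕ ♔ ♗ ♘ ♖


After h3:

♜ ♞ ♝ ♛ ♚ ♝ · ♜
♟ ♟ ♟ · ♟ ♟ ♟ ♟
· · · · · · · ♞
· · · ♟ · · · ·
· · · · · · ♙ ·
· · · ♙ · · · ♙
♙ ♙ ♙ · ♙ ♙ · ·
♖ ♘ ♗ ♕ ♔ ♗ ♘ ♖


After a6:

♜ ♞ ♝ ♛ ♚ ♝ · ♜
· ♟ ♟ · ♟ ♟ ♟ ♟
♟ · · · · · · ♞
· · · ♟ · · · ·
· · · · · · ♙ ·
· · · ♙ · · · ♙
♙ ♙ ♙ · ♙ ♙ · ·
♖ ♘ ♗ ♕ ♔ ♗ ♘ ♖


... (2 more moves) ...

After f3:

♜ ♞ ♝ ♛ ♚ ♝ ♜ ·
· ♟ ♟ · ♟ ♟ ♟ ♟
♟ · · · · · · ♞
· · · ♟ · · · ·
♙ · · · · · ♙ ·
· · · ♙ · ♙ · ♙
· ♙ ♙ · ♙ · · ·
♖ ♘ ♗ ♕ ♔ ♗ ♘ ♖


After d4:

♜ ♞ ♝ ♛ ♚ ♝ ♜ ·
· ♟ ♟ · ♟ ♟ ♟ ♟
♟ · · · · · · ♞
· · · · · · · ·
♙ · · ♟ · · ♙ ·
· · · ♙ · ♙ · ♙
· ♙ ♙ · ♙ · · ·
♖ ♘ ♗ ♕ ♔ ♗ ♘ ♖



  a b c d e f g h
  ─────────────────
8│♜ ♞ ♝ ♛ ♚ ♝ ♜ ·│8
7│· ♟ ♟ · ♟ ♟ ♟ ♟│7
6│♟ · · · · · · ♞│6
5│· · · · · · · ·│5
4│♙ · · ♟ · · ♙ ·│4
3│· · · ♙ · ♙ · ♙│3
2│· ♙ ♙ · ♙ · · ·│2
1│♖ ♘ ♗ ♕ ♔ ♗ ♘ ♖│1
  ─────────────────
  a b c d e f g h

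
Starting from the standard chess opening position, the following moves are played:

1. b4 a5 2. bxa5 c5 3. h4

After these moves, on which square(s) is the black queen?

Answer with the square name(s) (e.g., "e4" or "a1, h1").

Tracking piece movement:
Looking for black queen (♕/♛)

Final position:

  a b c d e f g h
  ─────────────────
8│♜ ♞ ♝ ♛ ♚ ♝ ♞ ♜│8
7│· ♟ · ♟ ♟ ♟ ♟ ♟│7
6│· · · · · · · ·│6
5│♙ · ♟ · · · · ·│5
4│· · · · · · · ♙│4
3│· · · · · · · ·│3
2│♙ · ♙ ♙ ♙ ♙ ♙ ·│2
1│♖ ♘ ♗ ♕ ♔ ♗ ♘ ♖│1
  ─────────────────
  a b c d e f g h


d8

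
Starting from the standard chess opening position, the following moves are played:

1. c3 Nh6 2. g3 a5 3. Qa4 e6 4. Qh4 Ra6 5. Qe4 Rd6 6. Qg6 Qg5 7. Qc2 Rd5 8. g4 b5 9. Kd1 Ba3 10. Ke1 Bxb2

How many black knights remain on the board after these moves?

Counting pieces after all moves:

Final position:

  a b c d e f g h
  ─────────────────
8│· ♞ ♝ · ♚ · · ♜│8
7│· · ♟ ♟ · ♟ ♟ ♟│7
6│· · · · ♟ · · ♞│6
5│♟ ♟ · ♜ · · ♛ ·│5
4│· · · · · · ♙ ·│4
3│· · ♙ · · · · ·│3
2│♙ ♝ ♕ ♙ ♙ ♙ · ♙│2
1│♖ ♘ ♗ · ♔ ♗ ♘ ♖│1
  ─────────────────
  a b c d e f g h


2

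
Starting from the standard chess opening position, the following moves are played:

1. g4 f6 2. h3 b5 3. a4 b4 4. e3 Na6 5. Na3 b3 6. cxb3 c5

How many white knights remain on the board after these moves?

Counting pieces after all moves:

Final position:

  a b c d e f g h
  ─────────────────
8│♜ · ♝ ♛ ♚ ♝ ♞ ♜│8
7│♟ · · ♟ ♟ · ♟ ♟│7
6│♞ · · · · ♟ · ·│6
5│· · ♟ · · · · ·│5
4│♙ · · · · · ♙ ·│4
3│♘ ♙ · · ♙ · · ♙│3
2│· ♙ · ♙ · ♙ · ·│2
1│♖ · ♗ ♕ ♔ ♗ ♘ ♖│1
  ─────────────────
  a b c d e f g h


2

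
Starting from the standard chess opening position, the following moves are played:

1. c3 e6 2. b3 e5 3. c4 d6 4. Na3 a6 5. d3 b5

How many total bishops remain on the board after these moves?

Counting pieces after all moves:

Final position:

  a b c d e f g h
  ─────────────────
8│♜ ♞ ♝ ♛ ♚ ♝ ♞ ♜│8
7│· · ♟ · · ♟ ♟ ♟│7
6│♟ · · ♟ · · · ·│6
5│· ♟ · · ♟ · · ·│5
4│· · ♙ · · · · ·│4
3│♘ ♙ · ♙ · · · ·│3
2│♙ · · · ♙ ♙ ♙ ♙│2
1│♖ · ♗ ♕ ♔ ♗ ♘ ♖│1
  ─────────────────
  a b c d e f g h


4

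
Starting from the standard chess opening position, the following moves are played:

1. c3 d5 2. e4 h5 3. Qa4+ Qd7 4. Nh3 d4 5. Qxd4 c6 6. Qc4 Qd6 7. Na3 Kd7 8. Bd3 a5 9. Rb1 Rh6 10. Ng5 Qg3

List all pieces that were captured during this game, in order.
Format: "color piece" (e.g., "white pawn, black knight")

Tracking captures:
  Qxd4: captured black pawn

black pawn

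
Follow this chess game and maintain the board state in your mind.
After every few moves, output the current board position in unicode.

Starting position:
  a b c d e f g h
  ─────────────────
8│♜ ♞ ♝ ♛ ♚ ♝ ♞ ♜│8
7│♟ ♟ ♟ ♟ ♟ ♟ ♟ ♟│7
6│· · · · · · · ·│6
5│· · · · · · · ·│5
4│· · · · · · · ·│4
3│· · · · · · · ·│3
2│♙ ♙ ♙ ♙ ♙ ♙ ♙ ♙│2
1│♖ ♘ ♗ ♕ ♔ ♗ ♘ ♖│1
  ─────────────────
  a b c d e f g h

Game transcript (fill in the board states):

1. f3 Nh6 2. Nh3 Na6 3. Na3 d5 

  a b c d e f g h
  ─────────────────
8│♜ · ♝ ♛ ♚ ♝ · ♜│8
7│♟ ♟ ♟ · ♟ ♟ ♟ ♟│7
6│♞ · · · · · · ♞│6
5│· · · ♟ · · · ·│5
4│· · · · · · · ·│4
3│♘ · · · · ♙ · ♘│3
2│♙ ♙ ♙ ♙ ♙ · ♙ ♙│2
1│♖ · ♗ ♕ ♔ ♗ · ♖│1
  ─────────────────
  a b c d e f g h

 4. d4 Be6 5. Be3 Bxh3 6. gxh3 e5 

  a b c d e f g h
  ─────────────────
8│♜ · · ♛ ♚ ♝ · ♜│8
7│♟ ♟ ♟ · · ♟ ♟ ♟│7
6│♞ · · · · · · ♞│6
5│· · · ♟ ♟ · · ·│5
4│· · · ♙ · · · ·│4
3│♘ · · · ♗ ♙ · ♙│3
2│♙ ♙ ♙ · ♙ · · ♙│2
1│♖ · · ♕ ♔ ♗ · ♖│1
  ─────────────────
  a b c d e f g h

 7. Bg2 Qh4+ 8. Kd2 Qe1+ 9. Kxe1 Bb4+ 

  a b c d e f g h
  ─────────────────
8│♜ · · · ♚ · · ♜│8
7│♟ ♟ ♟ · · ♟ ♟ ♟│7
6│♞ · · · · · · ♞│6
5│· · · ♟ ♟ · · ·│5
4│· ♝ · ♙ · · · ·│4
3│♘ · · · ♗ ♙ · ♙│3
2│♙ ♙ ♙ · ♙ · ♗ ♙│2
1│♖ · · ♕ ♔ · · ♖│1
  ─────────────────
  a b c d e f g h

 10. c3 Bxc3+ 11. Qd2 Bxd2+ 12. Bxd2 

  a b c d e f g h
  ─────────────────
8│♜ · · · ♚ · · ♜│8
7│♟ ♟ ♟ · · ♟ ♟ ♟│7
6│♞ · · · · · · ♞│6
5│· · · ♟ ♟ · · ·│5
4│· · · ♙ · · · ·│4
3│♘ · · · · ♙ · ♙│3
2│♙ ♙ · ♗ ♙ · ♗ ♙│2
1│♖ · · · ♔ · · ♖│1
  ─────────────────
  a b c d e f g h


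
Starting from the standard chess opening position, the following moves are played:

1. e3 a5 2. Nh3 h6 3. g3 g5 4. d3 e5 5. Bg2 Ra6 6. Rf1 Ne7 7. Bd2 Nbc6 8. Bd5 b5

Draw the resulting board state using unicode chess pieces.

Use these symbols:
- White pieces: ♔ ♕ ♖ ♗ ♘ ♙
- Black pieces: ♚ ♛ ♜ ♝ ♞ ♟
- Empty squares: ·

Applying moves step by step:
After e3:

♜ ♞ ♝ ♛ ♚ ♝ ♞ ♜
♟ ♟ ♟ ♟ ♟ ♟ ♟ ♟
· · · · · · · ·
· · · · · · · ·
· · · · · · · ·
· · · · ♙ · · ·
♙ ♙ ♙ ♙ · ♙ ♙ ♙
♖ ♘ ♗ ♕ ♔ ♗ ♘ ♖


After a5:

♜ ♞ ♝ ♛ ♚ ♝ ♞ ♜
· ♟ ♟ ♟ ♟ ♟ ♟ ♟
· · · · · · · ·
♟ · · · · · · ·
· · · · · · · ·
· · · · ♙ · · ·
♙ ♙ ♙ ♙ · ♙ ♙ ♙
♖ ♘ ♗ ♕ ♔ ♗ ♘ ♖


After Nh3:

♜ ♞ ♝ ♛ ♚ ♝ ♞ ♜
· ♟ ♟ ♟ ♟ ♟ ♟ ♟
· · · · · · · ·
♟ · · · · · · ·
· · · · · · · ·
· · · · ♙ · · ♘
♙ ♙ ♙ ♙ · ♙ ♙ ♙
♖ ♘ ♗ ♕ ♔ ♗ · ♖


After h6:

♜ ♞ ♝ ♛ ♚ ♝ ♞ ♜
· ♟ ♟ ♟ ♟ ♟ ♟ ·
· · · · · · · ♟
♟ · · · · · · ·
· · · · · · · ·
· · · · ♙ · · ♘
♙ ♙ ♙ ♙ · ♙ ♙ ♙
♖ ♘ ♗ ♕ ♔ ♗ · ♖


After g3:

♜ ♞ ♝ ♛ ♚ ♝ ♞ ♜
· ♟ ♟ ♟ ♟ ♟ ♟ ·
· · · · · · · ♟
♟ · · · · · · ·
· · · · · · · ·
· · · · ♙ · ♙ ♘
♙ ♙ ♙ ♙ · ♙ · ♙
♖ ♘ ♗ ♕ ♔ ♗ · ♖


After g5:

♜ ♞ ♝ ♛ ♚ ♝ ♞ ♜
· ♟ ♟ ♟ ♟ ♟ · ·
· · · · · · · ♟
♟ · · · · · ♟ ·
· · · · · · · ·
· · · · ♙ · ♙ ♘
♙ ♙ ♙ ♙ · ♙ · ♙
♖ ♘ ♗ ♕ ♔ ♗ · ♖


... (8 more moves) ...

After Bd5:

· · ♝ ♛ ♚ ♝ · ♜
· ♟ ♟ ♟ ♞ ♟ · ·
♜ · ♞ · · · · ♟
♟ · · ♗ ♟ · ♟ ·
· · · · · · · ·
· · · ♙ ♙ · ♙ ♘
♙ ♙ ♙ ♗ · ♙ · ♙
♖ ♘ · ♕ ♔ ♖ · ·


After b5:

· · ♝ ♛ ♚ ♝ · ♜
· · ♟ ♟ ♞ ♟ · ·
♜ · ♞ · · · · ♟
♟ ♟ · ♗ ♟ · ♟ ·
· · · · · · · ·
· · · ♙ ♙ · ♙ ♘
♙ ♙ ♙ ♗ · ♙ · ♙
♖ ♘ · ♕ ♔ ♖ · ·



  a b c d e f g h
  ─────────────────
8│· · ♝ ♛ ♚ ♝ · ♜│8
7│· · ♟ ♟ ♞ ♟ · ·│7
6│♜ · ♞ · · · · ♟│6
5│♟ ♟ · ♗ ♟ · ♟ ·│5
4│· · · · · · · ·│4
3│· · · ♙ ♙ · ♙ ♘│3
2│♙ ♙ ♙ ♗ · ♙ · ♙│2
1│♖ ♘ · ♕ ♔ ♖ · ·│1
  ─────────────────
  a b c d e f g h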